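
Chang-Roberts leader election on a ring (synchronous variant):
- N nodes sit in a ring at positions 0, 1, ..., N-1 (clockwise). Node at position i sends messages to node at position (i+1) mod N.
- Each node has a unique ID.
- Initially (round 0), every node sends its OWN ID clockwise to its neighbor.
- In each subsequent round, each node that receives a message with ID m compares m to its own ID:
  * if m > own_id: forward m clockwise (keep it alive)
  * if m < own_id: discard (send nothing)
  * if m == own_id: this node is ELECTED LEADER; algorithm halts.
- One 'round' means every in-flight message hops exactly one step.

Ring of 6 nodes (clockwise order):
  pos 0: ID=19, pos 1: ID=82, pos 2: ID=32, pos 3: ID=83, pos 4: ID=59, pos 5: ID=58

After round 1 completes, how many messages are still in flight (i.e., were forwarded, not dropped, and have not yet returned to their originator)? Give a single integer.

Answer: 4

Derivation:
Round 1: pos1(id82) recv 19: drop; pos2(id32) recv 82: fwd; pos3(id83) recv 32: drop; pos4(id59) recv 83: fwd; pos5(id58) recv 59: fwd; pos0(id19) recv 58: fwd
After round 1: 4 messages still in flight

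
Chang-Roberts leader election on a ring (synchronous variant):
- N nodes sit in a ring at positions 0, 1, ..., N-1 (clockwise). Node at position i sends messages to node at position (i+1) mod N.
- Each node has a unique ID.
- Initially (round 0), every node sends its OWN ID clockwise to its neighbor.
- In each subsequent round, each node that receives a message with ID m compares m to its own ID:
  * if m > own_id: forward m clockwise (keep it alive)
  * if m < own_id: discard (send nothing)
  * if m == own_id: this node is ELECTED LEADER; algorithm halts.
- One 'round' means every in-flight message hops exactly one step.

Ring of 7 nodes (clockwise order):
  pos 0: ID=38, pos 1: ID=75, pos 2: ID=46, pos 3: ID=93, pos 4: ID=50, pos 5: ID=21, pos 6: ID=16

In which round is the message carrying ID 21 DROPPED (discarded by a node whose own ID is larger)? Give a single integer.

Answer: 2

Derivation:
Round 1: pos1(id75) recv 38: drop; pos2(id46) recv 75: fwd; pos3(id93) recv 46: drop; pos4(id50) recv 93: fwd; pos5(id21) recv 50: fwd; pos6(id16) recv 21: fwd; pos0(id38) recv 16: drop
Round 2: pos3(id93) recv 75: drop; pos5(id21) recv 93: fwd; pos6(id16) recv 50: fwd; pos0(id38) recv 21: drop
Round 3: pos6(id16) recv 93: fwd; pos0(id38) recv 50: fwd
Round 4: pos0(id38) recv 93: fwd; pos1(id75) recv 50: drop
Round 5: pos1(id75) recv 93: fwd
Round 6: pos2(id46) recv 93: fwd
Round 7: pos3(id93) recv 93: ELECTED
Message ID 21 originates at pos 5; dropped at pos 0 in round 2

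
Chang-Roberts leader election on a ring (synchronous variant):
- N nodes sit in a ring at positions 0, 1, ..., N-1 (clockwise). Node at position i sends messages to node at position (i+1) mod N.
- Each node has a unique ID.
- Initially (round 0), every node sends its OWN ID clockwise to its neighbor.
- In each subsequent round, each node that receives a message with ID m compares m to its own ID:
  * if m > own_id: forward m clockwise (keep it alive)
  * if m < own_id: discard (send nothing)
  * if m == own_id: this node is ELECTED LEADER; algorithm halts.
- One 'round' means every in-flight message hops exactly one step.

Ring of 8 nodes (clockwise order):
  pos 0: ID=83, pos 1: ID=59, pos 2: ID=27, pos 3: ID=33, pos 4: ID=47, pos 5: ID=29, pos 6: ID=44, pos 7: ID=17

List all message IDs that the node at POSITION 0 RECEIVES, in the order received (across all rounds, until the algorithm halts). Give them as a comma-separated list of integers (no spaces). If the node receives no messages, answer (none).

Round 1: pos1(id59) recv 83: fwd; pos2(id27) recv 59: fwd; pos3(id33) recv 27: drop; pos4(id47) recv 33: drop; pos5(id29) recv 47: fwd; pos6(id44) recv 29: drop; pos7(id17) recv 44: fwd; pos0(id83) recv 17: drop
Round 2: pos2(id27) recv 83: fwd; pos3(id33) recv 59: fwd; pos6(id44) recv 47: fwd; pos0(id83) recv 44: drop
Round 3: pos3(id33) recv 83: fwd; pos4(id47) recv 59: fwd; pos7(id17) recv 47: fwd
Round 4: pos4(id47) recv 83: fwd; pos5(id29) recv 59: fwd; pos0(id83) recv 47: drop
Round 5: pos5(id29) recv 83: fwd; pos6(id44) recv 59: fwd
Round 6: pos6(id44) recv 83: fwd; pos7(id17) recv 59: fwd
Round 7: pos7(id17) recv 83: fwd; pos0(id83) recv 59: drop
Round 8: pos0(id83) recv 83: ELECTED

Answer: 17,44,47,59,83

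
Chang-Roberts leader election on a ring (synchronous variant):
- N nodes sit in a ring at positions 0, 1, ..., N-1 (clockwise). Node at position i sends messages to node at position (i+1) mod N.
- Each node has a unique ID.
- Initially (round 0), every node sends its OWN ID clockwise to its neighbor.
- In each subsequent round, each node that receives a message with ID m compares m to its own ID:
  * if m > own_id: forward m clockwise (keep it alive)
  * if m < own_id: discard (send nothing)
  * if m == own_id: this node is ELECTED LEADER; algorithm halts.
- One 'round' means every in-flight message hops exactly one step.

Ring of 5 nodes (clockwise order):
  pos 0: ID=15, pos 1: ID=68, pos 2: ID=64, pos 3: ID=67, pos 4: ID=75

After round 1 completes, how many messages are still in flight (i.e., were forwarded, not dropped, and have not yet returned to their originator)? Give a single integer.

Round 1: pos1(id68) recv 15: drop; pos2(id64) recv 68: fwd; pos3(id67) recv 64: drop; pos4(id75) recv 67: drop; pos0(id15) recv 75: fwd
After round 1: 2 messages still in flight

Answer: 2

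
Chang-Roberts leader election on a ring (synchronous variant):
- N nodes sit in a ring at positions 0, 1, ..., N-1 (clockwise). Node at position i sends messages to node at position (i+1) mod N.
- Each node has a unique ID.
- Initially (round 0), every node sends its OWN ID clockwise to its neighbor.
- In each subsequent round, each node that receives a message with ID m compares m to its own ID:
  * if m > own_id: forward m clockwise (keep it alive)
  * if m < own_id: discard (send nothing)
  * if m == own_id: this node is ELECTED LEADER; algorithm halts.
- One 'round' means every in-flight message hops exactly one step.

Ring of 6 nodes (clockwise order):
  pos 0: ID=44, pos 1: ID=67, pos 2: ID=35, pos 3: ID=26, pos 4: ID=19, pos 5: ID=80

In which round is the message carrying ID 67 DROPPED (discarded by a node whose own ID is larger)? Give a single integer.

Answer: 4

Derivation:
Round 1: pos1(id67) recv 44: drop; pos2(id35) recv 67: fwd; pos3(id26) recv 35: fwd; pos4(id19) recv 26: fwd; pos5(id80) recv 19: drop; pos0(id44) recv 80: fwd
Round 2: pos3(id26) recv 67: fwd; pos4(id19) recv 35: fwd; pos5(id80) recv 26: drop; pos1(id67) recv 80: fwd
Round 3: pos4(id19) recv 67: fwd; pos5(id80) recv 35: drop; pos2(id35) recv 80: fwd
Round 4: pos5(id80) recv 67: drop; pos3(id26) recv 80: fwd
Round 5: pos4(id19) recv 80: fwd
Round 6: pos5(id80) recv 80: ELECTED
Message ID 67 originates at pos 1; dropped at pos 5 in round 4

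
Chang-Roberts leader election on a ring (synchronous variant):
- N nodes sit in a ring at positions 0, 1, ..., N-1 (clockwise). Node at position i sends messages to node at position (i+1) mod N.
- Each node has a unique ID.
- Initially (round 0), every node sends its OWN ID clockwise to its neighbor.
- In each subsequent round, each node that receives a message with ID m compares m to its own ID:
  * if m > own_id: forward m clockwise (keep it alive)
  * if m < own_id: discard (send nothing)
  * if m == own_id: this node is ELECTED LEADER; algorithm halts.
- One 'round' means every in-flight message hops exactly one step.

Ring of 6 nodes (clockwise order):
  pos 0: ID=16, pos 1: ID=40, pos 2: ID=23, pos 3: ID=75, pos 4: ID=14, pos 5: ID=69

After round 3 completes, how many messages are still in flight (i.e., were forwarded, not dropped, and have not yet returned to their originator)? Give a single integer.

Answer: 2

Derivation:
Round 1: pos1(id40) recv 16: drop; pos2(id23) recv 40: fwd; pos3(id75) recv 23: drop; pos4(id14) recv 75: fwd; pos5(id69) recv 14: drop; pos0(id16) recv 69: fwd
Round 2: pos3(id75) recv 40: drop; pos5(id69) recv 75: fwd; pos1(id40) recv 69: fwd
Round 3: pos0(id16) recv 75: fwd; pos2(id23) recv 69: fwd
After round 3: 2 messages still in flight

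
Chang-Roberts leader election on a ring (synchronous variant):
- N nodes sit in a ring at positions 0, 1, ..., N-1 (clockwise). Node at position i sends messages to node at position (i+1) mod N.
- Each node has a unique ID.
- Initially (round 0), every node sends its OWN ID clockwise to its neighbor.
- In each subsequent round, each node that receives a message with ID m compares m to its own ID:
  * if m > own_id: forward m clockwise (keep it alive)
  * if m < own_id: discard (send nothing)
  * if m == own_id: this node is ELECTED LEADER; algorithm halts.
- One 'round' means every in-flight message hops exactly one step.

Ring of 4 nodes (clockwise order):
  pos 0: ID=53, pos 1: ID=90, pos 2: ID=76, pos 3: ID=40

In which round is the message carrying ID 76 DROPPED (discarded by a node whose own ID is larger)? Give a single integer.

Round 1: pos1(id90) recv 53: drop; pos2(id76) recv 90: fwd; pos3(id40) recv 76: fwd; pos0(id53) recv 40: drop
Round 2: pos3(id40) recv 90: fwd; pos0(id53) recv 76: fwd
Round 3: pos0(id53) recv 90: fwd; pos1(id90) recv 76: drop
Round 4: pos1(id90) recv 90: ELECTED
Message ID 76 originates at pos 2; dropped at pos 1 in round 3

Answer: 3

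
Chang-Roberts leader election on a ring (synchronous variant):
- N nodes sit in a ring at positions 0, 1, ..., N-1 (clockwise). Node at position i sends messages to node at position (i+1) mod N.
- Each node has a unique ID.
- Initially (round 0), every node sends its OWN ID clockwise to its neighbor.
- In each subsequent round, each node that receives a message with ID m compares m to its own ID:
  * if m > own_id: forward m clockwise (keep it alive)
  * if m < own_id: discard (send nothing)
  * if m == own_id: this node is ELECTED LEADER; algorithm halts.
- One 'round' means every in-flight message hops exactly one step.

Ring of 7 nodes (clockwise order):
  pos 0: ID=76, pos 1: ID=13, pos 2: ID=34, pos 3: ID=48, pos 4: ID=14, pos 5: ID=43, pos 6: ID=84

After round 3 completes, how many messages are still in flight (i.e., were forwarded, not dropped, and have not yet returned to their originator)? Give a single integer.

Answer: 2

Derivation:
Round 1: pos1(id13) recv 76: fwd; pos2(id34) recv 13: drop; pos3(id48) recv 34: drop; pos4(id14) recv 48: fwd; pos5(id43) recv 14: drop; pos6(id84) recv 43: drop; pos0(id76) recv 84: fwd
Round 2: pos2(id34) recv 76: fwd; pos5(id43) recv 48: fwd; pos1(id13) recv 84: fwd
Round 3: pos3(id48) recv 76: fwd; pos6(id84) recv 48: drop; pos2(id34) recv 84: fwd
After round 3: 2 messages still in flight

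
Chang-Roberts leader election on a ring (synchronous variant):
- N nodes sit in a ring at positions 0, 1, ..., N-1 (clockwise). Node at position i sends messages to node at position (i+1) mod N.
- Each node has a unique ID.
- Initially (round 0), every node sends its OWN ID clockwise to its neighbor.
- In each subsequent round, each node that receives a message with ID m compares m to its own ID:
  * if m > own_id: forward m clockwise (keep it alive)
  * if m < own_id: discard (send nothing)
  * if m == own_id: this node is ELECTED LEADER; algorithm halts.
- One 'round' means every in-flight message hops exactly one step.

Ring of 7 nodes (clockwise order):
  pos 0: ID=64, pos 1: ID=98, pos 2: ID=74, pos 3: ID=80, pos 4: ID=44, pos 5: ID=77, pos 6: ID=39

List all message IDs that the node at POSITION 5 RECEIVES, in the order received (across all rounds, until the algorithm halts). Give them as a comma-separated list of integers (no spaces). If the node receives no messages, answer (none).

Round 1: pos1(id98) recv 64: drop; pos2(id74) recv 98: fwd; pos3(id80) recv 74: drop; pos4(id44) recv 80: fwd; pos5(id77) recv 44: drop; pos6(id39) recv 77: fwd; pos0(id64) recv 39: drop
Round 2: pos3(id80) recv 98: fwd; pos5(id77) recv 80: fwd; pos0(id64) recv 77: fwd
Round 3: pos4(id44) recv 98: fwd; pos6(id39) recv 80: fwd; pos1(id98) recv 77: drop
Round 4: pos5(id77) recv 98: fwd; pos0(id64) recv 80: fwd
Round 5: pos6(id39) recv 98: fwd; pos1(id98) recv 80: drop
Round 6: pos0(id64) recv 98: fwd
Round 7: pos1(id98) recv 98: ELECTED

Answer: 44,80,98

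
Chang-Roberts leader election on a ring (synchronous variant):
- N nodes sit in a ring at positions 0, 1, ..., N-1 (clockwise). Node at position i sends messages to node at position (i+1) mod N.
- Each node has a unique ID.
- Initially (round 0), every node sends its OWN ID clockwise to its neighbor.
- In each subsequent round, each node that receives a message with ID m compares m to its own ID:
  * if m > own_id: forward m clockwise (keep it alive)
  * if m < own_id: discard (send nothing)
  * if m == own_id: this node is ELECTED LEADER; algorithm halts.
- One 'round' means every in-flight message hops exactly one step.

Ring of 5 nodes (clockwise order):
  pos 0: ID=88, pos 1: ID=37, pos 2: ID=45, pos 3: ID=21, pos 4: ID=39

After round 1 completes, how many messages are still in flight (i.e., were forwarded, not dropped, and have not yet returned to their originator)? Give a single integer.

Round 1: pos1(id37) recv 88: fwd; pos2(id45) recv 37: drop; pos3(id21) recv 45: fwd; pos4(id39) recv 21: drop; pos0(id88) recv 39: drop
After round 1: 2 messages still in flight

Answer: 2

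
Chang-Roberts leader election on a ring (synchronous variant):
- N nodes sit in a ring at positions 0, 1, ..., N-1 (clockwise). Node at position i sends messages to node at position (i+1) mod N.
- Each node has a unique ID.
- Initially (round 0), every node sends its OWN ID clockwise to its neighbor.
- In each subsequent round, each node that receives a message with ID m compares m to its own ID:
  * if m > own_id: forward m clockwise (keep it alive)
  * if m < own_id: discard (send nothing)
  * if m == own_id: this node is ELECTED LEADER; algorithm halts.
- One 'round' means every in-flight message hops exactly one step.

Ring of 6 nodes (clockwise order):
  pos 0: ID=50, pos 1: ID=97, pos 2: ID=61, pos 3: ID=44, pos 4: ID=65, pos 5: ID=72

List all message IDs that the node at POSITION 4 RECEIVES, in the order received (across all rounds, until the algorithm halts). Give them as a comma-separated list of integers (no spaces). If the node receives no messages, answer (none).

Round 1: pos1(id97) recv 50: drop; pos2(id61) recv 97: fwd; pos3(id44) recv 61: fwd; pos4(id65) recv 44: drop; pos5(id72) recv 65: drop; pos0(id50) recv 72: fwd
Round 2: pos3(id44) recv 97: fwd; pos4(id65) recv 61: drop; pos1(id97) recv 72: drop
Round 3: pos4(id65) recv 97: fwd
Round 4: pos5(id72) recv 97: fwd
Round 5: pos0(id50) recv 97: fwd
Round 6: pos1(id97) recv 97: ELECTED

Answer: 44,61,97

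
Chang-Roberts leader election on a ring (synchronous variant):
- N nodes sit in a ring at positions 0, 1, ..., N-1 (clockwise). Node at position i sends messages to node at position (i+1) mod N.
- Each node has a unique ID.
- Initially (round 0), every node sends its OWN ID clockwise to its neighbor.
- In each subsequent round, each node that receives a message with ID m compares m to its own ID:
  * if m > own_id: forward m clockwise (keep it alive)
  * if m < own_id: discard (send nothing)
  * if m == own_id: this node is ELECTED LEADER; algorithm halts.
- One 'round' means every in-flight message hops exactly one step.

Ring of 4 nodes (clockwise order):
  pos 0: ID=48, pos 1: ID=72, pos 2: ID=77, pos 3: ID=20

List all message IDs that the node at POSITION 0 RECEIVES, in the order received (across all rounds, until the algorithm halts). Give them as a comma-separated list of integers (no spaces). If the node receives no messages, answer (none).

Round 1: pos1(id72) recv 48: drop; pos2(id77) recv 72: drop; pos3(id20) recv 77: fwd; pos0(id48) recv 20: drop
Round 2: pos0(id48) recv 77: fwd
Round 3: pos1(id72) recv 77: fwd
Round 4: pos2(id77) recv 77: ELECTED

Answer: 20,77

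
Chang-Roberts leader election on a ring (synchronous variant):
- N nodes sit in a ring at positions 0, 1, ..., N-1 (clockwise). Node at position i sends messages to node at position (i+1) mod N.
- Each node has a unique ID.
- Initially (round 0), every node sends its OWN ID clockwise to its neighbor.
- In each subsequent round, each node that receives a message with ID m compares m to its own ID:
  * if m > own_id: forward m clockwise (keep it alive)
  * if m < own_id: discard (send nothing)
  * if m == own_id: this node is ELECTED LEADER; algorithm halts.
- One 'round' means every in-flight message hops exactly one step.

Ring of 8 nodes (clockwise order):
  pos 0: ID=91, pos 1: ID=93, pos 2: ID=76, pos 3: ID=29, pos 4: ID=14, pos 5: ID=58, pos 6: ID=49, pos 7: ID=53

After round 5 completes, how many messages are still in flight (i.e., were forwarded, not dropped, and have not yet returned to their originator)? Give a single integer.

Answer: 2

Derivation:
Round 1: pos1(id93) recv 91: drop; pos2(id76) recv 93: fwd; pos3(id29) recv 76: fwd; pos4(id14) recv 29: fwd; pos5(id58) recv 14: drop; pos6(id49) recv 58: fwd; pos7(id53) recv 49: drop; pos0(id91) recv 53: drop
Round 2: pos3(id29) recv 93: fwd; pos4(id14) recv 76: fwd; pos5(id58) recv 29: drop; pos7(id53) recv 58: fwd
Round 3: pos4(id14) recv 93: fwd; pos5(id58) recv 76: fwd; pos0(id91) recv 58: drop
Round 4: pos5(id58) recv 93: fwd; pos6(id49) recv 76: fwd
Round 5: pos6(id49) recv 93: fwd; pos7(id53) recv 76: fwd
After round 5: 2 messages still in flight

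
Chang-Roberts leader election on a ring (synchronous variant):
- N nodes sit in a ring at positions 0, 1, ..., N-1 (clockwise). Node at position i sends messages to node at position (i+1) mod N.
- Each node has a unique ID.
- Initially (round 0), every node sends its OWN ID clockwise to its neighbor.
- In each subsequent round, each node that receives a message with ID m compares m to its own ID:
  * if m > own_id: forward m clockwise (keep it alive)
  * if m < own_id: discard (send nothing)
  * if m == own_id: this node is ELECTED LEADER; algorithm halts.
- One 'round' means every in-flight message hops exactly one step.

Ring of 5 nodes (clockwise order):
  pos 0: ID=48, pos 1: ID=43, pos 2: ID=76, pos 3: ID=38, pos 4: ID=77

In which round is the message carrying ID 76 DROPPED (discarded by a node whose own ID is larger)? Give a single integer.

Answer: 2

Derivation:
Round 1: pos1(id43) recv 48: fwd; pos2(id76) recv 43: drop; pos3(id38) recv 76: fwd; pos4(id77) recv 38: drop; pos0(id48) recv 77: fwd
Round 2: pos2(id76) recv 48: drop; pos4(id77) recv 76: drop; pos1(id43) recv 77: fwd
Round 3: pos2(id76) recv 77: fwd
Round 4: pos3(id38) recv 77: fwd
Round 5: pos4(id77) recv 77: ELECTED
Message ID 76 originates at pos 2; dropped at pos 4 in round 2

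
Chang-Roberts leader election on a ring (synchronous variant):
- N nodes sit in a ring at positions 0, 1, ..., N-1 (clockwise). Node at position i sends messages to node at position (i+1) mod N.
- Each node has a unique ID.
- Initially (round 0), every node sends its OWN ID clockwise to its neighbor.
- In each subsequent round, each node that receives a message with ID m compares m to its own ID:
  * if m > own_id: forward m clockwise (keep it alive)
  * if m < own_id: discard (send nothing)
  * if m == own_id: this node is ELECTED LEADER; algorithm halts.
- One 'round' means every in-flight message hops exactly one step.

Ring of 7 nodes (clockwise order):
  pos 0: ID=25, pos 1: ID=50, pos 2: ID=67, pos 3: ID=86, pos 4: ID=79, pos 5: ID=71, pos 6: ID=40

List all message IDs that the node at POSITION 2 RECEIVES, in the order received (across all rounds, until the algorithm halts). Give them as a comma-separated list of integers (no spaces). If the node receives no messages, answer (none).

Round 1: pos1(id50) recv 25: drop; pos2(id67) recv 50: drop; pos3(id86) recv 67: drop; pos4(id79) recv 86: fwd; pos5(id71) recv 79: fwd; pos6(id40) recv 71: fwd; pos0(id25) recv 40: fwd
Round 2: pos5(id71) recv 86: fwd; pos6(id40) recv 79: fwd; pos0(id25) recv 71: fwd; pos1(id50) recv 40: drop
Round 3: pos6(id40) recv 86: fwd; pos0(id25) recv 79: fwd; pos1(id50) recv 71: fwd
Round 4: pos0(id25) recv 86: fwd; pos1(id50) recv 79: fwd; pos2(id67) recv 71: fwd
Round 5: pos1(id50) recv 86: fwd; pos2(id67) recv 79: fwd; pos3(id86) recv 71: drop
Round 6: pos2(id67) recv 86: fwd; pos3(id86) recv 79: drop
Round 7: pos3(id86) recv 86: ELECTED

Answer: 50,71,79,86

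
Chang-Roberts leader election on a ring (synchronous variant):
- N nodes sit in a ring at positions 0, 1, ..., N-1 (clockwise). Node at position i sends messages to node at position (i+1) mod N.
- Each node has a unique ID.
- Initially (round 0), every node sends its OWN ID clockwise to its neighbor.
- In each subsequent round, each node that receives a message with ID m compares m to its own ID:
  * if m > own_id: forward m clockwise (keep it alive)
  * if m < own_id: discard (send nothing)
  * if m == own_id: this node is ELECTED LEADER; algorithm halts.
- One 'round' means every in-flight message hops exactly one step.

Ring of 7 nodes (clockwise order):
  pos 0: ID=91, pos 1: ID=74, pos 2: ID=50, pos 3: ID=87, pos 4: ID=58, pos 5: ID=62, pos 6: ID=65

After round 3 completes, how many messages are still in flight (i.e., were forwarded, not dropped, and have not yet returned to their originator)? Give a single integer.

Answer: 2

Derivation:
Round 1: pos1(id74) recv 91: fwd; pos2(id50) recv 74: fwd; pos3(id87) recv 50: drop; pos4(id58) recv 87: fwd; pos5(id62) recv 58: drop; pos6(id65) recv 62: drop; pos0(id91) recv 65: drop
Round 2: pos2(id50) recv 91: fwd; pos3(id87) recv 74: drop; pos5(id62) recv 87: fwd
Round 3: pos3(id87) recv 91: fwd; pos6(id65) recv 87: fwd
After round 3: 2 messages still in flight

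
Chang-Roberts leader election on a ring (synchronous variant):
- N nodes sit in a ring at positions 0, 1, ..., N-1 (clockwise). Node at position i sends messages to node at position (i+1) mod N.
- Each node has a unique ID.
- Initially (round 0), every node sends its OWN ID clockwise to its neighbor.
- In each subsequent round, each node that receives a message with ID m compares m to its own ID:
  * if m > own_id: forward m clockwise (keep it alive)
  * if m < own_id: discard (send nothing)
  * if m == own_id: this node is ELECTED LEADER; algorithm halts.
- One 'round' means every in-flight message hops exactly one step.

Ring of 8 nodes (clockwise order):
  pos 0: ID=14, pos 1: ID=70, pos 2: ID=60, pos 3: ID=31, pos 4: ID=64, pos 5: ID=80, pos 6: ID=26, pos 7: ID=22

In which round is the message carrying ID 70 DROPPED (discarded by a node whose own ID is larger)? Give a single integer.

Round 1: pos1(id70) recv 14: drop; pos2(id60) recv 70: fwd; pos3(id31) recv 60: fwd; pos4(id64) recv 31: drop; pos5(id80) recv 64: drop; pos6(id26) recv 80: fwd; pos7(id22) recv 26: fwd; pos0(id14) recv 22: fwd
Round 2: pos3(id31) recv 70: fwd; pos4(id64) recv 60: drop; pos7(id22) recv 80: fwd; pos0(id14) recv 26: fwd; pos1(id70) recv 22: drop
Round 3: pos4(id64) recv 70: fwd; pos0(id14) recv 80: fwd; pos1(id70) recv 26: drop
Round 4: pos5(id80) recv 70: drop; pos1(id70) recv 80: fwd
Round 5: pos2(id60) recv 80: fwd
Round 6: pos3(id31) recv 80: fwd
Round 7: pos4(id64) recv 80: fwd
Round 8: pos5(id80) recv 80: ELECTED
Message ID 70 originates at pos 1; dropped at pos 5 in round 4

Answer: 4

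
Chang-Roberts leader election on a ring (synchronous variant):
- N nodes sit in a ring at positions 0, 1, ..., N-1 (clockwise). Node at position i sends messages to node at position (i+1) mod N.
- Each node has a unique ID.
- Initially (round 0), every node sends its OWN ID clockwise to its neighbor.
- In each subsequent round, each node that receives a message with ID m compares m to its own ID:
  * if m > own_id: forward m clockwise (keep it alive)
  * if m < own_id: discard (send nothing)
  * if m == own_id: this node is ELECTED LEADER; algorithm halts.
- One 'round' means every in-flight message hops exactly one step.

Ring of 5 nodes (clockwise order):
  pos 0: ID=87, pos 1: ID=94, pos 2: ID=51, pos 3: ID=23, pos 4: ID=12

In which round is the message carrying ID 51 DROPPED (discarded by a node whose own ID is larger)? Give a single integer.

Answer: 3

Derivation:
Round 1: pos1(id94) recv 87: drop; pos2(id51) recv 94: fwd; pos3(id23) recv 51: fwd; pos4(id12) recv 23: fwd; pos0(id87) recv 12: drop
Round 2: pos3(id23) recv 94: fwd; pos4(id12) recv 51: fwd; pos0(id87) recv 23: drop
Round 3: pos4(id12) recv 94: fwd; pos0(id87) recv 51: drop
Round 4: pos0(id87) recv 94: fwd
Round 5: pos1(id94) recv 94: ELECTED
Message ID 51 originates at pos 2; dropped at pos 0 in round 3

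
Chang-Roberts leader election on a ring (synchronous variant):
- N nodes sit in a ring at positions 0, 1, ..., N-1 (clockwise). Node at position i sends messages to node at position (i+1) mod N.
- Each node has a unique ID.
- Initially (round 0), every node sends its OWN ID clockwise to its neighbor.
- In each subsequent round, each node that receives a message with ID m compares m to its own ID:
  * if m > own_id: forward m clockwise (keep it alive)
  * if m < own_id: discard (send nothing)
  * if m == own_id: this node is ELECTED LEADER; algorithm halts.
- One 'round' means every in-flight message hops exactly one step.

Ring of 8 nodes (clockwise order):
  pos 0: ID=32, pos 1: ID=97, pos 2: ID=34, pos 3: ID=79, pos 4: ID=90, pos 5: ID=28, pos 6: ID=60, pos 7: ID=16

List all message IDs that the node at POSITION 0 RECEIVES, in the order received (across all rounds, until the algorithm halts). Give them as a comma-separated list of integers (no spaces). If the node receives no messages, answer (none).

Round 1: pos1(id97) recv 32: drop; pos2(id34) recv 97: fwd; pos3(id79) recv 34: drop; pos4(id90) recv 79: drop; pos5(id28) recv 90: fwd; pos6(id60) recv 28: drop; pos7(id16) recv 60: fwd; pos0(id32) recv 16: drop
Round 2: pos3(id79) recv 97: fwd; pos6(id60) recv 90: fwd; pos0(id32) recv 60: fwd
Round 3: pos4(id90) recv 97: fwd; pos7(id16) recv 90: fwd; pos1(id97) recv 60: drop
Round 4: pos5(id28) recv 97: fwd; pos0(id32) recv 90: fwd
Round 5: pos6(id60) recv 97: fwd; pos1(id97) recv 90: drop
Round 6: pos7(id16) recv 97: fwd
Round 7: pos0(id32) recv 97: fwd
Round 8: pos1(id97) recv 97: ELECTED

Answer: 16,60,90,97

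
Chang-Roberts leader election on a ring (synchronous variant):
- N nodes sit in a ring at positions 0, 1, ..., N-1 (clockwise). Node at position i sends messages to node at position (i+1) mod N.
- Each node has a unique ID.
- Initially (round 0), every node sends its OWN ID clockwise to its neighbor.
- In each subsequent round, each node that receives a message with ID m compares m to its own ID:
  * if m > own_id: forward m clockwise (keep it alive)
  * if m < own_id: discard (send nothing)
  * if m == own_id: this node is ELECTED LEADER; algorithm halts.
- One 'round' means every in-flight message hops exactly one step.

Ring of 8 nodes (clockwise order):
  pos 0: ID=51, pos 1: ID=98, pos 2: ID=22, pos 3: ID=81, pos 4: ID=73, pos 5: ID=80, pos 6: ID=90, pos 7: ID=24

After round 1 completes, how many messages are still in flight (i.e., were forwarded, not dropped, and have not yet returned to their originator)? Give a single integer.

Answer: 3

Derivation:
Round 1: pos1(id98) recv 51: drop; pos2(id22) recv 98: fwd; pos3(id81) recv 22: drop; pos4(id73) recv 81: fwd; pos5(id80) recv 73: drop; pos6(id90) recv 80: drop; pos7(id24) recv 90: fwd; pos0(id51) recv 24: drop
After round 1: 3 messages still in flight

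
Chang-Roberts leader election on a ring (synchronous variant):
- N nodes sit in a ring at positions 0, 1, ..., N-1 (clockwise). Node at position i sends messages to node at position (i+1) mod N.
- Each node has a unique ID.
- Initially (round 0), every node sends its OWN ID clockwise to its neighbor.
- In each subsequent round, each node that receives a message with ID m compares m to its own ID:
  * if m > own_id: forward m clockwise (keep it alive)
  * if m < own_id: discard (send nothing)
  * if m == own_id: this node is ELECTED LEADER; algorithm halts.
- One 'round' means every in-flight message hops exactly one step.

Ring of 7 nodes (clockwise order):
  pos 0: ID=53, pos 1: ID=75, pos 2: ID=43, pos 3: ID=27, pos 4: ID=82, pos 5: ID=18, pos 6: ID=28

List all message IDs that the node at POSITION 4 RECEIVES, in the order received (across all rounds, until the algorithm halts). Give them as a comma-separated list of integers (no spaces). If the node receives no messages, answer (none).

Answer: 27,43,75,82

Derivation:
Round 1: pos1(id75) recv 53: drop; pos2(id43) recv 75: fwd; pos3(id27) recv 43: fwd; pos4(id82) recv 27: drop; pos5(id18) recv 82: fwd; pos6(id28) recv 18: drop; pos0(id53) recv 28: drop
Round 2: pos3(id27) recv 75: fwd; pos4(id82) recv 43: drop; pos6(id28) recv 82: fwd
Round 3: pos4(id82) recv 75: drop; pos0(id53) recv 82: fwd
Round 4: pos1(id75) recv 82: fwd
Round 5: pos2(id43) recv 82: fwd
Round 6: pos3(id27) recv 82: fwd
Round 7: pos4(id82) recv 82: ELECTED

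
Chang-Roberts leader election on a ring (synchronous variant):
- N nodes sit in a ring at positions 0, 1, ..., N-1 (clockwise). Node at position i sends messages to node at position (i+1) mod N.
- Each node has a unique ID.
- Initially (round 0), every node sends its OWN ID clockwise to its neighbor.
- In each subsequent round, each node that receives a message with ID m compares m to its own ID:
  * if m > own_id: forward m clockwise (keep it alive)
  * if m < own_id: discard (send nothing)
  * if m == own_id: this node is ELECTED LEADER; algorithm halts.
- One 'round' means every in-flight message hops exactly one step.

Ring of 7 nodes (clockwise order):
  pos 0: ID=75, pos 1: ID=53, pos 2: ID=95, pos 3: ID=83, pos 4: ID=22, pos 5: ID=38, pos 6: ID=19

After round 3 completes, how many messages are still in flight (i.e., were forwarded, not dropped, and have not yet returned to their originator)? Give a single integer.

Round 1: pos1(id53) recv 75: fwd; pos2(id95) recv 53: drop; pos3(id83) recv 95: fwd; pos4(id22) recv 83: fwd; pos5(id38) recv 22: drop; pos6(id19) recv 38: fwd; pos0(id75) recv 19: drop
Round 2: pos2(id95) recv 75: drop; pos4(id22) recv 95: fwd; pos5(id38) recv 83: fwd; pos0(id75) recv 38: drop
Round 3: pos5(id38) recv 95: fwd; pos6(id19) recv 83: fwd
After round 3: 2 messages still in flight

Answer: 2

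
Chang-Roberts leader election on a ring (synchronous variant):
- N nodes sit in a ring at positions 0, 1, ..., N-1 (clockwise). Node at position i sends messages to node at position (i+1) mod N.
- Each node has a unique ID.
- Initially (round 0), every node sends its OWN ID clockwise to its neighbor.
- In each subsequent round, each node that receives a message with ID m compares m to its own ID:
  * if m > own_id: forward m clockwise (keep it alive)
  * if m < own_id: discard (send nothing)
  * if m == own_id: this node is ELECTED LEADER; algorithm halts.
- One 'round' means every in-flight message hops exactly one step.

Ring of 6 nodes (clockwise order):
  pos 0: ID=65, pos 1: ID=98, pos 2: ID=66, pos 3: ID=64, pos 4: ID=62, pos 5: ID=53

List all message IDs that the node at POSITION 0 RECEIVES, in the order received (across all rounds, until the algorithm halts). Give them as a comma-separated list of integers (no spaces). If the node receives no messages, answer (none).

Answer: 53,62,64,66,98

Derivation:
Round 1: pos1(id98) recv 65: drop; pos2(id66) recv 98: fwd; pos3(id64) recv 66: fwd; pos4(id62) recv 64: fwd; pos5(id53) recv 62: fwd; pos0(id65) recv 53: drop
Round 2: pos3(id64) recv 98: fwd; pos4(id62) recv 66: fwd; pos5(id53) recv 64: fwd; pos0(id65) recv 62: drop
Round 3: pos4(id62) recv 98: fwd; pos5(id53) recv 66: fwd; pos0(id65) recv 64: drop
Round 4: pos5(id53) recv 98: fwd; pos0(id65) recv 66: fwd
Round 5: pos0(id65) recv 98: fwd; pos1(id98) recv 66: drop
Round 6: pos1(id98) recv 98: ELECTED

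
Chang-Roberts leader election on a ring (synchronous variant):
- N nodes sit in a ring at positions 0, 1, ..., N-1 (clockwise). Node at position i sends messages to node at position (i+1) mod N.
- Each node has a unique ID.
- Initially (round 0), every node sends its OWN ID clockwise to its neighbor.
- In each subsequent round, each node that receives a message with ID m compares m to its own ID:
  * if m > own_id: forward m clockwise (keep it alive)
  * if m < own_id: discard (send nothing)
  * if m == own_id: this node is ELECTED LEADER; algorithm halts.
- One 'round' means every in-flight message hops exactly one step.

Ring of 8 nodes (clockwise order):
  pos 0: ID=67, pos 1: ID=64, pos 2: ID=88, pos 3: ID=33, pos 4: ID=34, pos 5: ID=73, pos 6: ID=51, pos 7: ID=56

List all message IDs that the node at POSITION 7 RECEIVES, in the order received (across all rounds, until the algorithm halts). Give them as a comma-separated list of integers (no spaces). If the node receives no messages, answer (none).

Round 1: pos1(id64) recv 67: fwd; pos2(id88) recv 64: drop; pos3(id33) recv 88: fwd; pos4(id34) recv 33: drop; pos5(id73) recv 34: drop; pos6(id51) recv 73: fwd; pos7(id56) recv 51: drop; pos0(id67) recv 56: drop
Round 2: pos2(id88) recv 67: drop; pos4(id34) recv 88: fwd; pos7(id56) recv 73: fwd
Round 3: pos5(id73) recv 88: fwd; pos0(id67) recv 73: fwd
Round 4: pos6(id51) recv 88: fwd; pos1(id64) recv 73: fwd
Round 5: pos7(id56) recv 88: fwd; pos2(id88) recv 73: drop
Round 6: pos0(id67) recv 88: fwd
Round 7: pos1(id64) recv 88: fwd
Round 8: pos2(id88) recv 88: ELECTED

Answer: 51,73,88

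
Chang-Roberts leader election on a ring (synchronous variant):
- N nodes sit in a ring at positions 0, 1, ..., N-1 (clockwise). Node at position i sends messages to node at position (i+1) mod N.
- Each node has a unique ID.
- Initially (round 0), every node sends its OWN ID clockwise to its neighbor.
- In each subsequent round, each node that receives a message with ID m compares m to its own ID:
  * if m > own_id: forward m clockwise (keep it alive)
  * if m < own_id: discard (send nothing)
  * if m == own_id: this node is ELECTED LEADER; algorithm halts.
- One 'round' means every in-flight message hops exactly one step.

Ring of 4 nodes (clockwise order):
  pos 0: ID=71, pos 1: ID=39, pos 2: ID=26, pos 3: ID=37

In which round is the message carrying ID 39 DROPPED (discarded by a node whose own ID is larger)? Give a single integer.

Answer: 3

Derivation:
Round 1: pos1(id39) recv 71: fwd; pos2(id26) recv 39: fwd; pos3(id37) recv 26: drop; pos0(id71) recv 37: drop
Round 2: pos2(id26) recv 71: fwd; pos3(id37) recv 39: fwd
Round 3: pos3(id37) recv 71: fwd; pos0(id71) recv 39: drop
Round 4: pos0(id71) recv 71: ELECTED
Message ID 39 originates at pos 1; dropped at pos 0 in round 3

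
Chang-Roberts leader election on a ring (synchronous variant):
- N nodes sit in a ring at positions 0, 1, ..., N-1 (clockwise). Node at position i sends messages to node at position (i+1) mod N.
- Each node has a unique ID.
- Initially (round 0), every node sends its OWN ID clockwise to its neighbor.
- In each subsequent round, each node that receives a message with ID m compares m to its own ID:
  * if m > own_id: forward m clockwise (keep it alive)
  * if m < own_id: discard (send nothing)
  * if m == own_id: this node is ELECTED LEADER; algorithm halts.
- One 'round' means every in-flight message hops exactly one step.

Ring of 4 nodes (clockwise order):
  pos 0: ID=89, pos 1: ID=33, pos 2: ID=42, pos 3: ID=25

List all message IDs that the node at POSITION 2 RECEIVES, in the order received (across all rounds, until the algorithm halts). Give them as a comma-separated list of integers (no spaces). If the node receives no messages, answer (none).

Answer: 33,89

Derivation:
Round 1: pos1(id33) recv 89: fwd; pos2(id42) recv 33: drop; pos3(id25) recv 42: fwd; pos0(id89) recv 25: drop
Round 2: pos2(id42) recv 89: fwd; pos0(id89) recv 42: drop
Round 3: pos3(id25) recv 89: fwd
Round 4: pos0(id89) recv 89: ELECTED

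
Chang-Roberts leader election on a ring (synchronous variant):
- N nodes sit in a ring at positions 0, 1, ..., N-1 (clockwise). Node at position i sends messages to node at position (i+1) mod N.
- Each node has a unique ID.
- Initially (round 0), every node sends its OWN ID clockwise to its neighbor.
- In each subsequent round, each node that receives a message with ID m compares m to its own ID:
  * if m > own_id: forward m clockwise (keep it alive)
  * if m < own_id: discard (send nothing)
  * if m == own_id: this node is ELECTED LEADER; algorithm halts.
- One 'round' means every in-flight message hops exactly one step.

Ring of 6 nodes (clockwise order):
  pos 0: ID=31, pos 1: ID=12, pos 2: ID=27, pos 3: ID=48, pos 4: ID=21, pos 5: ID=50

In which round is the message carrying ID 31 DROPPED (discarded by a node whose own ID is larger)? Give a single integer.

Answer: 3

Derivation:
Round 1: pos1(id12) recv 31: fwd; pos2(id27) recv 12: drop; pos3(id48) recv 27: drop; pos4(id21) recv 48: fwd; pos5(id50) recv 21: drop; pos0(id31) recv 50: fwd
Round 2: pos2(id27) recv 31: fwd; pos5(id50) recv 48: drop; pos1(id12) recv 50: fwd
Round 3: pos3(id48) recv 31: drop; pos2(id27) recv 50: fwd
Round 4: pos3(id48) recv 50: fwd
Round 5: pos4(id21) recv 50: fwd
Round 6: pos5(id50) recv 50: ELECTED
Message ID 31 originates at pos 0; dropped at pos 3 in round 3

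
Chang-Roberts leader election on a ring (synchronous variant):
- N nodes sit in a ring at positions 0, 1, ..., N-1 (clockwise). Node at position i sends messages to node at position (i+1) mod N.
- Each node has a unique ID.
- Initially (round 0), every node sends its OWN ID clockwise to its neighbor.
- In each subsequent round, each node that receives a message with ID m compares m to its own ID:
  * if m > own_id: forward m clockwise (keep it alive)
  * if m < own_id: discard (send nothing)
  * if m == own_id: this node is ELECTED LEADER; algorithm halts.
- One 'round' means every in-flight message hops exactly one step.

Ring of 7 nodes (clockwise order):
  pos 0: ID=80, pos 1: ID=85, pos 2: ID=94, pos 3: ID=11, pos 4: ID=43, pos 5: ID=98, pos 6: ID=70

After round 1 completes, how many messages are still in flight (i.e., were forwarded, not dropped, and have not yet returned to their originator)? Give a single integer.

Round 1: pos1(id85) recv 80: drop; pos2(id94) recv 85: drop; pos3(id11) recv 94: fwd; pos4(id43) recv 11: drop; pos5(id98) recv 43: drop; pos6(id70) recv 98: fwd; pos0(id80) recv 70: drop
After round 1: 2 messages still in flight

Answer: 2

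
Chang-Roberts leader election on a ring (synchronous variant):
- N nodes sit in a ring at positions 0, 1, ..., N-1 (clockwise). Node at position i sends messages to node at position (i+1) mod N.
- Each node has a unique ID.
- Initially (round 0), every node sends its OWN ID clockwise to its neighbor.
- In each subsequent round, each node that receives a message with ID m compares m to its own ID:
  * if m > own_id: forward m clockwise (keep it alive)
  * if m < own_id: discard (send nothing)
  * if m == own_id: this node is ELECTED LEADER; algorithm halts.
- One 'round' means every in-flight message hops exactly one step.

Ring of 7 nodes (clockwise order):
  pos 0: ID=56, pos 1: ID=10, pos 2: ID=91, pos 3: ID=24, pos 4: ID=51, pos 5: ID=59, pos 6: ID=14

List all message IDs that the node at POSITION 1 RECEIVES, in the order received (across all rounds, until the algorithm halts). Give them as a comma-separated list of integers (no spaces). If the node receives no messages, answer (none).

Round 1: pos1(id10) recv 56: fwd; pos2(id91) recv 10: drop; pos3(id24) recv 91: fwd; pos4(id51) recv 24: drop; pos5(id59) recv 51: drop; pos6(id14) recv 59: fwd; pos0(id56) recv 14: drop
Round 2: pos2(id91) recv 56: drop; pos4(id51) recv 91: fwd; pos0(id56) recv 59: fwd
Round 3: pos5(id59) recv 91: fwd; pos1(id10) recv 59: fwd
Round 4: pos6(id14) recv 91: fwd; pos2(id91) recv 59: drop
Round 5: pos0(id56) recv 91: fwd
Round 6: pos1(id10) recv 91: fwd
Round 7: pos2(id91) recv 91: ELECTED

Answer: 56,59,91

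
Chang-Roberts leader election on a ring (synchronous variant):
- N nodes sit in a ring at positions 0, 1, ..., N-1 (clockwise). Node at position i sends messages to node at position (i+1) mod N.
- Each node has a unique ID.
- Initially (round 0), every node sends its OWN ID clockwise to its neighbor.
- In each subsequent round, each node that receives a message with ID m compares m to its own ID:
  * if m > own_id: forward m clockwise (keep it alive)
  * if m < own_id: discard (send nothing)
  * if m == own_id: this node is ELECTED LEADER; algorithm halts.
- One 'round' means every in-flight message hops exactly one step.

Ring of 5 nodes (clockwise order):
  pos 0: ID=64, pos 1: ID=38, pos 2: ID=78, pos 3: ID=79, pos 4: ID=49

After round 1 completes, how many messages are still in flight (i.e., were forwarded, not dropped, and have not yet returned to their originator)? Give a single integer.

Answer: 2

Derivation:
Round 1: pos1(id38) recv 64: fwd; pos2(id78) recv 38: drop; pos3(id79) recv 78: drop; pos4(id49) recv 79: fwd; pos0(id64) recv 49: drop
After round 1: 2 messages still in flight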